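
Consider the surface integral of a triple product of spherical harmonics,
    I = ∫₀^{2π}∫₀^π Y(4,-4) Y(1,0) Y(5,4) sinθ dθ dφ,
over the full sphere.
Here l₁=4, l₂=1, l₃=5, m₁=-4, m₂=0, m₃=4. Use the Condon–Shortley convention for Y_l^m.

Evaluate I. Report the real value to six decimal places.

Checks pass: Σm=0; 10 even; l₃=5∈[3,5].
(2·4+1)(2·1+1)(2·5+1) = 297
Δ: 0! 8! 2! / 11! → 1/495
sum: t=0:+1/576 = 1/576
3j²(4 1 5; 0 0 0) = Δ·Π!·Σ² = 5/99  (sign -1)
sum: t=0:+1/40320 = 1/40320
3j²(4 1 5; -4 0 4) = Δ·Π!·Σ² = 1/55  (sign -1)
combine: 4πI² = 297·5/99·1/55 = 3/11
take √, sign +1: I = 0.14731920

0.147319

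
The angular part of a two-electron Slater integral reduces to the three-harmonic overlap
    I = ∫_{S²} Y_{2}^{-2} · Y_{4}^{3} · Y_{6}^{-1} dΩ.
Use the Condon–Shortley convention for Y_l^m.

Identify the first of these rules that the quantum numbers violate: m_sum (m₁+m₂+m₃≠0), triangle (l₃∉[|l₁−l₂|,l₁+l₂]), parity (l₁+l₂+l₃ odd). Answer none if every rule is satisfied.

none

m₁+m₂+m₃ = -2 + 3 − 1 = 0  ✓
triangle: |2−4|=2 ≤ l₃=6 ≤ 2+4=6  ✓
parity: l₁+l₂+l₃ = 12 is even  ✓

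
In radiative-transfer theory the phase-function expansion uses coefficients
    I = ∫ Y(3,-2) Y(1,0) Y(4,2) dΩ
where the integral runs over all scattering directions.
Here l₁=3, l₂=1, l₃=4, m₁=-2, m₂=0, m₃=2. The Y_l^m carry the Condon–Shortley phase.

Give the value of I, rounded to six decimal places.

Rules hold: Σm=0, L=8 even, 2≤4≤4.
N = 7·3·9 = 189
Δ = 0!·6!·2!/9! = 1/252
Racah Σ t=0..0: t=0:+1/36 = 1/36
⇒ 3j(3 1 4; 0 0 0)² = 4/63, sgn +1
Racah Σ t=0..0: t=0:+1/120 = 1/120
⇒ 3j(3 1 4; -2 0 2)² = 1/21, sgn +1
4πI² = N·(3j₀)²·(3jₘ)² = 4/7
I = +1·√(0.571429/4π) = 0.21324362

0.213244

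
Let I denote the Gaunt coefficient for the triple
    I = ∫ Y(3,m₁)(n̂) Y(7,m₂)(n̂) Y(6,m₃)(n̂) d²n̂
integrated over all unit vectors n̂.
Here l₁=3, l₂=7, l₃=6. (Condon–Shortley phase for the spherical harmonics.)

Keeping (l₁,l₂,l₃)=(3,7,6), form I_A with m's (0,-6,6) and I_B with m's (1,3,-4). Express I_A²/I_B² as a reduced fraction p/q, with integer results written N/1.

l's match ⇒ only the (l;m) 3-j factors differ between A and B.
A: triangle coeff Δ(3,7,6) = 1/2042040; Σ_t [1,1]: t=1:−1/43545600 = -1/43545600; (3j)²=33/1190 [(3 7 6; 0 -6 6)], sign=-1
B: triangle coeff Δ(3,7,6) = 1/2042040; Σ_t [0,2]: t=0:+1/174182400 t=1:−1/2177280 t=2:+1/645120 = 191/174182400; (3j)²=36481/2042040 [(3 7 6; 1 3 -4)], sign=+1
I_A²/I_B² = (33/1190)/(36481/2042040) = 56628/36481

56628/36481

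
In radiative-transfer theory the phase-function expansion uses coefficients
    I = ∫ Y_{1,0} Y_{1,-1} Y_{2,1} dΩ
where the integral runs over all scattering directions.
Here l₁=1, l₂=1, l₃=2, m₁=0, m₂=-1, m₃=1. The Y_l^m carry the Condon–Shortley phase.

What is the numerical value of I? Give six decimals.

-0.218510

m-sum 0 ✓  L=4 even ✓  0≤2≤2 ✓
Π(2lᵢ+1) = 3×3×5 = 45
triangle coeff Δ(1,1,2) = 1/30
Σ_t [0,0]: t=0:+1/1 = 1/1
(3j)²=2/15 [(1 1 2; 0 0 0)], sign=+1
Σ_t [0,0]: t=0:+1/2 = 1/2
(3j)²=1/10 [(1 1 2; 0 -1 1)], sign=-1
⇒ 4πI² = 3/5
I = (-1)√(3/5/(4π)) = -0.21850969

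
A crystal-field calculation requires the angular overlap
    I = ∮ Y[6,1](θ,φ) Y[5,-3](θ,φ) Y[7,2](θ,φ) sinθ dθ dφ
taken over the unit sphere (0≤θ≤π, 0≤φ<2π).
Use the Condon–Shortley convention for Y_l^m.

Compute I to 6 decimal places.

Checks pass: Σm=0; 18 even; l₃=7∈[1,11].
(2·6+1)(2·5+1)(2·7+1) = 2145
Δ: 4! 8! 6! / 19! → 1/174594420
sum: t=0:+1/4147200 t=1:−1/207360 t=2:+1/82944 t=3:−1/207360 t=4:+1/4147200 = 1/345600
3j²(6 5 7; 0 0 0) = Δ·Π!·Σ² = 420/46189  (sign -1)
sum: t=0:+1/829440 t=1:−1/414720 t=2:+1/2073600 = -1/1382400
3j²(6 5 7; 1 -3 2) = Δ·Π!·Σ² = 294/46189  (sign +1)
combine: 4πI² = 2145·420/46189·294/46189 = 1852200/14919047
take √, sign -1: I = -0.09939590

-0.099396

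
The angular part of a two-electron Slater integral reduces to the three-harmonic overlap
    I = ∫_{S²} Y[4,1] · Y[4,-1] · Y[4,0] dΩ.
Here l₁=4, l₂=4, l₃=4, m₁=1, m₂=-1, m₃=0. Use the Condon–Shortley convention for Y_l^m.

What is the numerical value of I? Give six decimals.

-0.068481

Checks pass: Σm=0; 12 even; l₃=4∈[0,8].
(2·4+1)(2·4+1)(2·4+1) = 729
Δ: 4! 4! 4! / 13! → 1/450450
sum: t=0:+1/13824 t=1:−1/216 t=2:+1/64 t=3:−1/216 t=4:+1/13824 = 5/768
3j²(4 4 4; 0 0 0) = Δ·Π!·Σ² = 18/1001  (sign +1)
sum: t=0:+1/864 t=1:−1/96 t=2:+1/144 t=3:−1/3456 = -1/384
3j²(4 4 4; 1 -1 0) = Δ·Π!·Σ² = 9/2002  (sign -1)
combine: 4πI² = 729·18/1001·9/2002 = 59049/1002001
take √, sign -1: I = -0.06848055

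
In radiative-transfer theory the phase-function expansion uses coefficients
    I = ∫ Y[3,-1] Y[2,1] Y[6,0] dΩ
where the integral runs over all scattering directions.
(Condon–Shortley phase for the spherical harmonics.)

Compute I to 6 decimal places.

|3−2|≤6≤3+2 violated ⇒ I = 0

0.000000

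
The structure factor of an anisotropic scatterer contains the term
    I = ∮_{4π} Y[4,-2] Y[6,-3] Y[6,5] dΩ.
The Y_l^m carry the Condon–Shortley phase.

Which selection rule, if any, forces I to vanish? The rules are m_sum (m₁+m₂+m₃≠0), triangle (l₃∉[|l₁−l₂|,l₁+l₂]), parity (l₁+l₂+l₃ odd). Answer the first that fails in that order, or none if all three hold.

m₁+m₂+m₃ = -2 − 3 + 5 = 0  ✓
triangle: |4−6|=2 ≤ l₃=6 ≤ 4+6=10  ✓
parity: l₁+l₂+l₃ = 16 is even  ✓

none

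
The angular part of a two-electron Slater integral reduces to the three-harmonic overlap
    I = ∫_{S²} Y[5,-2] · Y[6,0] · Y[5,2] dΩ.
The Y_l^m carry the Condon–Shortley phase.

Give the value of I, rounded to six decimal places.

-0.110455

Rules hold: Σm=0, L=16 even, 1≤5≤11.
N = 11·13·11 = 1573
Δ = 6!·4!·6!/17! = 1/28588560
Racah Σ t=1..5: t=1:−1/345600 t=2:+1/13824 t=3:−1/5184 t=4:+1/13824 t=5:−1/345600 = -7/129600
⇒ 3j(5 6 5; 0 0 0)² = 80/7293, sgn +1
Racah Σ t=3..6: t=3:−1/31104 t=4:+1/13824 t=5:−1/57600 t=6:+1/3110400 = 1/43200
⇒ 3j(5 6 5; -2 0 2)² = 108/12155, sgn -1
4πI² = N·(3j₀)²·(3jₘ)² = 576/3757
I = -1·√(0.153314/4π) = -0.11045508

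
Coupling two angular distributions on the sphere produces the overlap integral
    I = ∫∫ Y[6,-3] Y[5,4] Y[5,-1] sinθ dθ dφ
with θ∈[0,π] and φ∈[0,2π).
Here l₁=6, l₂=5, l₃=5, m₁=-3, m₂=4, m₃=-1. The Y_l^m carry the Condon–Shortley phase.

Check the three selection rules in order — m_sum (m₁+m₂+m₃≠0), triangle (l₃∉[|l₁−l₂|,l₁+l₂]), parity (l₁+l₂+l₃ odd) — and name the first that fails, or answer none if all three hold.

none

m₁+m₂+m₃ = -3 + 4 − 1 = 0  ✓
triangle: |6−5|=1 ≤ l₃=5 ≤ 6+5=11  ✓
parity: l₁+l₂+l₃ = 16 is even  ✓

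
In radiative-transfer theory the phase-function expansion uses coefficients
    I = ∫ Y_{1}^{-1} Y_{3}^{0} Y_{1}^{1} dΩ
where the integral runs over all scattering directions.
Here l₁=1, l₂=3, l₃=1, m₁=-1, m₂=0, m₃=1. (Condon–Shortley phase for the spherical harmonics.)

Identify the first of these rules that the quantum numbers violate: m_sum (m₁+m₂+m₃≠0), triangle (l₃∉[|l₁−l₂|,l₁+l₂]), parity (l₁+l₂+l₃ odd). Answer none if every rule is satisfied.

triangle

azimuthal sum: -1 + 0 + 1 = 0  ✓
2 ≤ 1 ≤ 4 (triangle on l)  ✗
L = 1 + 3 + 1 = 5 (odd)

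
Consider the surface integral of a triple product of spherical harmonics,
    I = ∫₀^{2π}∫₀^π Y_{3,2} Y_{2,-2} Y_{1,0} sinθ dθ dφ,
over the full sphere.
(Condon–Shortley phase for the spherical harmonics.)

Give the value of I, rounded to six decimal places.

0.184674

Rules hold: Σm=0, L=6 even, 1≤1≤5.
N = 7·5·3 = 105
Δ = 4!·2!·0!/7! = 1/105
Racah Σ t=2..2: t=2:+1/4 = 1/4
⇒ 3j(3 2 1; 0 0 0)² = 3/35, sgn -1
Racah Σ t=0..0: t=0:+1/24 = 1/24
⇒ 3j(3 2 1; 2 -2 0)² = 1/21, sgn -1
4πI² = N·(3j₀)²·(3jₘ)² = 3/7
I = +1·√(0.428571/4π) = 0.18467439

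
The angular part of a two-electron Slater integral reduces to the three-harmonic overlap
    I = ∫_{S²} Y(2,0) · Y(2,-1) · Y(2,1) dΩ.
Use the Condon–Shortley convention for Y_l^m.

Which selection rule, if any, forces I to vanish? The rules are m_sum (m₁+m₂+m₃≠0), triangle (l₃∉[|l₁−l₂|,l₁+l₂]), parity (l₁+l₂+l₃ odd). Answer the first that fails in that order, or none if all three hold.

none

azimuthal sum: 0 − 1 + 1 = 0  ✓
0 ≤ 2 ≤ 4 (triangle on l)  ✓
L = 2 + 2 + 2 = 6 (even)  ✓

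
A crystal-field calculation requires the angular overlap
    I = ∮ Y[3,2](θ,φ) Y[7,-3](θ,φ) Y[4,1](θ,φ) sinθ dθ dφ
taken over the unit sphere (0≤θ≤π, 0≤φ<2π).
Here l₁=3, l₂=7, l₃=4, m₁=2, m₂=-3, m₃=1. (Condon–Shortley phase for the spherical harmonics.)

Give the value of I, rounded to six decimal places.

-0.213926

m-sum 0 ✓  L=14 even ✓  4≤4≤10 ✓
Π(2lᵢ+1) = 7×15×9 = 945
triangle coeff Δ(3,7,4) = 1/45045
Σ_t [3,3]: t=3:−1/20736 = -1/20736
(3j)²=35/1287 [(3 7 4; 0 0 0)], sign=-1
Σ_t [1,1]: t=1:−1/86400 = -1/86400
(3j)²=16/715 [(3 7 4; 2 -3 1)], sign=+1
⇒ 4πI² = 11760/20449
I = (-1)√(11760/20449/(4π)) = -0.21392557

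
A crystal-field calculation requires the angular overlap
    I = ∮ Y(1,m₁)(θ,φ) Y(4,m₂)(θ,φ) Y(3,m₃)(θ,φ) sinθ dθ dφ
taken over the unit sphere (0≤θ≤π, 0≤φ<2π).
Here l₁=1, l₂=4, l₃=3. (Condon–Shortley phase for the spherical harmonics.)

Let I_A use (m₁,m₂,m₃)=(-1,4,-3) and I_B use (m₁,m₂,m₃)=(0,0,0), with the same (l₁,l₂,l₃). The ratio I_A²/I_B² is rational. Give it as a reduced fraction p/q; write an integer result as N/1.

Same 1,4,3: normalisation and zero-m 3j drop out of the ratio.
A: Δ: 2! 0! 6! / 9! → 1/252; sum: t=2:+1/1440 = 1/1440; 3j²(1 4 3; -1 4 -3) = Δ·Π!·Σ² = 1/9  (sign +1)
B: Δ: 2! 0! 6! / 9! → 1/252; sum: t=1:−1/36 = -1/36; 3j²(1 4 3; 0 0 0) = Δ·Π!·Σ² = 4/63  (sign +1)
I_A²/I_B² = (1/9)/(4/63) = 7/4

7/4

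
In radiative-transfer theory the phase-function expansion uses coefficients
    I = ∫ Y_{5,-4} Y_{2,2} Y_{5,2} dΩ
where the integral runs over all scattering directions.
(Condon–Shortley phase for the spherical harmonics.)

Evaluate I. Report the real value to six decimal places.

Checks pass: Σm=0; 12 even; l₃=5∈[3,7].
(2·5+1)(2·2+1)(2·5+1) = 605
Δ: 2! 8! 2! / 13! → 1/38610
sum: t=0:+1/2880 t=1:−1/576 t=2:+1/2880 = -1/960
3j²(5 2 5; 0 0 0) = Δ·Π!·Σ² = 10/429  (sign +1)
sum: t=2:+1/20160 = 1/20160
3j²(5 2 5; -4 2 2) = Δ·Π!·Σ² = 12/715  (sign -1)
combine: 4πI² = 605·10/429·12/715 = 40/169
take √, sign -1: I = -0.13724032

-0.137240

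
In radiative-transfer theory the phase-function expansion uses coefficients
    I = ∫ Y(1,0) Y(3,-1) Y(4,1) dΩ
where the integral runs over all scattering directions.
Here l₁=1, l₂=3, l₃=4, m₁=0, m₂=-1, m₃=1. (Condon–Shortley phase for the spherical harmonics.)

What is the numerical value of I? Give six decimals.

Checks pass: Σm=0; 8 even; l₃=4∈[2,4].
(2·1+1)(2·3+1)(2·4+1) = 189
Δ: 0! 2! 6! / 9! → 1/252
sum: t=0:+1/36 = 1/36
3j²(1 3 4; 0 0 0) = Δ·Π!·Σ² = 4/63  (sign +1)
sum: t=0:+1/48 = 1/48
3j²(1 3 4; 0 -1 1) = Δ·Π!·Σ² = 5/84  (sign -1)
combine: 4πI² = 189·4/63·5/84 = 5/7
take √, sign -1: I = -0.23841361

-0.238414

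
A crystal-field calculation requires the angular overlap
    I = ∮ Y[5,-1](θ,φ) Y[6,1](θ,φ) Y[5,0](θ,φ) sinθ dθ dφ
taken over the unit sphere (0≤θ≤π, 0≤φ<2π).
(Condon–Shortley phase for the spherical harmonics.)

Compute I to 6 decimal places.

Rules hold: Σm=0, L=16 even, 1≤5≤11.
N = 11·13·11 = 1573
Δ = 6!·4!·6!/17! = 1/28588560
Racah Σ t=1..5: t=1:−1/345600 t=2:+1/13824 t=3:−1/5184 t=4:+1/13824 t=5:−1/345600 = -7/129600
⇒ 3j(5 6 5; 0 0 0)² = 80/7293, sgn +1
Racah Σ t=2..6: t=2:+1/138240 t=3:−1/10368 t=4:+1/6912 t=5:−1/34560 t=6:+1/2073600 = 7/259200
⇒ 3j(5 6 5; -1 1 0)² = 28/7293, sgn -1
4πI² = N·(3j₀)²·(3jₘ)² = 2240/33813
I = -1·√(0.0662467/4π) = -0.07260679

-0.072607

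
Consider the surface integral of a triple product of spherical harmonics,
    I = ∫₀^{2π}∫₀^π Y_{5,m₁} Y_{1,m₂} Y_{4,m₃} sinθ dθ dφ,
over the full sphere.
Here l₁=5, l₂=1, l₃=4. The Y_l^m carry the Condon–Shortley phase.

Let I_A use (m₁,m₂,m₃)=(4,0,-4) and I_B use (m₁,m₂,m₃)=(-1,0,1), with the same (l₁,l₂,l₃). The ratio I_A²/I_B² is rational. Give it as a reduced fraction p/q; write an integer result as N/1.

3/8

Shared (l₁,l₂,l₃)=(5,1,4): N and (l;000)² cancel in I_A²/I_B².
A: Δ = 2!·8!·0!/11! = 1/495; Racah Σ t=1..1: t=1:−1/40320 = -1/40320; ⇒ 3j(5 1 4; 4 0 -4)² = 1/55, sgn -1
B: Δ = 2!·8!·0!/11! = 1/495; Racah Σ t=1..1: t=1:−1/720 = -1/720; ⇒ 3j(5 1 4; -1 0 1)² = 8/165, sgn +1
I_A²/I_B² = (1/55)/(8/165) = 3/8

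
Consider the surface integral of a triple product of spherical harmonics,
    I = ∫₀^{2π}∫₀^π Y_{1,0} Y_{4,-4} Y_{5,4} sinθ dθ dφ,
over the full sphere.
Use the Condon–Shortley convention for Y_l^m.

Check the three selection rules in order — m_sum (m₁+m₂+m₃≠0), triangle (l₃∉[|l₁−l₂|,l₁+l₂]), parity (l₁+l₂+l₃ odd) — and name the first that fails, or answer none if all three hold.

azimuthal sum: 0 − 4 + 4 = 0  ✓
3 ≤ 5 ≤ 5 (triangle on l)  ✓
L = 1 + 4 + 5 = 10 (even)  ✓

none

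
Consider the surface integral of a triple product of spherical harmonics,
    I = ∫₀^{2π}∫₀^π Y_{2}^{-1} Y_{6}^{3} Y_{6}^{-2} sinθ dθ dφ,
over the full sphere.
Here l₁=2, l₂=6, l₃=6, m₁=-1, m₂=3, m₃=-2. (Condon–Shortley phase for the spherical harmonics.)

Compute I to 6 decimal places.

-0.140463

Checks pass: Σm=0; 14 even; l₃=6∈[4,8].
(2·2+1)(2·6+1)(2·6+1) = 845
Δ: 2! 2! 10! / 15! → 1/90090
sum: t=0:+1/69120 t=1:−1/14400 t=2:+1/69120 = -7/172800
3j²(2 6 6; 0 0 0) = Δ·Π!·Σ² = 14/715  (sign -1)
sum: t=1:−1/161280 t=2:+1/60480 = 1/96768
3j²(2 6 6; -1 3 -2) = Δ·Π!·Σ² = 15/1001  (sign +1)
combine: 4πI² = 845·14/715·15/1001 = 30/121
take √, sign -1: I = -0.14046335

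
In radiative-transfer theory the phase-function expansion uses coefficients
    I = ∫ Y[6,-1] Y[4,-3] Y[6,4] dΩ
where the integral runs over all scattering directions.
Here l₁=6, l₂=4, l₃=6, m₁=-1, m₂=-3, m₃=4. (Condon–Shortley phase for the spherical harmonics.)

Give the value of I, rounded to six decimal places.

-0.154578

m-sum 0 ✓  L=16 even ✓  2≤6≤10 ✓
Π(2lᵢ+1) = 13×9×13 = 1521
triangle coeff Δ(6,4,6) = 1/15315300
Σ_t [0,4]: t=0:+1/829440 t=1:−1/25920 t=2:+1/9216 t=3:−1/25920 t=4:+1/829440 = 7/207360
(3j)²=28/2431 [(6 4 6; 0 0 0)], sign=+1
Σ_t [0,1]: t=0:+1/725760 t=1:−1/207360 = -1/290304
(3j)²=125/7293 [(6 4 6; -1 -3 4)], sign=-1
⇒ 4πI² = 10500/34969
I = (-1)√(10500/34969/(4π)) = -0.15457815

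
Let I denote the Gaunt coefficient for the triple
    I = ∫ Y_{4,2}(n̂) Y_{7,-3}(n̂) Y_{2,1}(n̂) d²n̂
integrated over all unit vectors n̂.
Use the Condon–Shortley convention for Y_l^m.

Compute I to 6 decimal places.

0.000000

triangle: need 3≤l₃≤11, have 2; I=0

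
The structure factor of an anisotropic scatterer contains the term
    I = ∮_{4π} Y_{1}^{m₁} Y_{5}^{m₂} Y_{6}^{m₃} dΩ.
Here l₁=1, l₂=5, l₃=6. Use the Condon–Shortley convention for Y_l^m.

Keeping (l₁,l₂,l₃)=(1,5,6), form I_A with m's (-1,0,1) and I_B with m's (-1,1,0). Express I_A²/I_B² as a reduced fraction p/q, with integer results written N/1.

7/5

l's match ⇒ only the (l;m) 3-j factors differ between A and B.
A: triangle coeff Δ(1,5,6) = 1/858; Σ_t [0,0]: t=0:+1/28800 = 1/28800; (3j)²=7/286 [(1 5 6; -1 0 1)], sign=-1
B: triangle coeff Δ(1,5,6) = 1/858; Σ_t [0,0]: t=0:+1/34560 = 1/34560; (3j)²=5/286 [(1 5 6; -1 1 0)], sign=+1
I_A²/I_B² = (7/286)/(5/286) = 7/5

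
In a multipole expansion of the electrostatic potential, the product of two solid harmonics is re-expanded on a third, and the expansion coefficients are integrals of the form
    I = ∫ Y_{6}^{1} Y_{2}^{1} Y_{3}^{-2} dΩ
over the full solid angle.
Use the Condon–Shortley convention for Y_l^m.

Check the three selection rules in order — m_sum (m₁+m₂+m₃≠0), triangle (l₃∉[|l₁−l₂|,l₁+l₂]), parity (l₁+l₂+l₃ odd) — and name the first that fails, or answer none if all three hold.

triangle

azimuthal sum: 1 + 1 − 2 = 0  ✓
4 ≤ 3 ≤ 8 (triangle on l)  ✗
L = 6 + 2 + 3 = 11 (odd)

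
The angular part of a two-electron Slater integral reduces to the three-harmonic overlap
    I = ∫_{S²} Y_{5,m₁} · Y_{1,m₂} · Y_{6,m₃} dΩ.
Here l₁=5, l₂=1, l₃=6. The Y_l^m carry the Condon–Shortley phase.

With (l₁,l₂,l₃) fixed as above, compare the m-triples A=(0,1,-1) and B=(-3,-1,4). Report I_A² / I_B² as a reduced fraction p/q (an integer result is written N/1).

7/15

l's match ⇒ only the (l;m) 3-j factors differ between A and B.
A: triangle coeff Δ(5,1,6) = 1/858; Σ_t [0,0]: t=0:+1/28800 = 1/28800; (3j)²=7/286 [(5 1 6; 0 1 -1)], sign=-1
B: triangle coeff Δ(5,1,6) = 1/858; Σ_t [0,0]: t=0:+1/161280 = 1/161280; (3j)²=15/286 [(5 1 6; -3 -1 4)], sign=+1
I_A²/I_B² = (7/286)/(15/286) = 7/15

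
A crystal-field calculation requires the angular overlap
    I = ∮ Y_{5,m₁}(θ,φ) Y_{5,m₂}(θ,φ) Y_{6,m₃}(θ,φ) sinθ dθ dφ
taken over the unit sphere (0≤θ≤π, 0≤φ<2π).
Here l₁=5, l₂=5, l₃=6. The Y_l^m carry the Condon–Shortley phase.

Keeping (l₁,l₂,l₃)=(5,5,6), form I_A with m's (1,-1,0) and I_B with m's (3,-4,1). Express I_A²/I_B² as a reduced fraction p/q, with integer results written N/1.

48/847

Same 5,5,6: normalisation and zero-m 3j drop out of the ratio.
A: Δ: 4! 6! 6! / 17! → 1/28588560; sum: t=0:+1/55296 t=1:−1/7776 t=2:+1/9216 t=3:−1/86400 t=4:+1/12441600 = -7/518400; 3j²(5 5 6; 1 -1 0) = Δ·Π!·Σ² = 12/12155  (sign -1)
B: Δ: 4! 6! 6! / 17! → 1/28588560; sum: t=0:+1/138240 t=1:−1/518400 = 11/2073600; 3j²(5 5 6; 3 -4 1) = Δ·Π!·Σ² = 77/4420  (sign -1)
I_A²/I_B² = (12/12155)/(77/4420) = 48/847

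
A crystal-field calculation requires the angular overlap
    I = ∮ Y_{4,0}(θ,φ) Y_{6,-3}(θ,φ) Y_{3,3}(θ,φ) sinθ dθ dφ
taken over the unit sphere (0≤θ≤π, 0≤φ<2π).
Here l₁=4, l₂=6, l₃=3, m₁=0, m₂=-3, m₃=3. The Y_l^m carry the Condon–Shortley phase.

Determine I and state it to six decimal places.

0.000000

l₁+l₂+l₃=13 is odd: 3j(l;000)=0 ⇒ I=0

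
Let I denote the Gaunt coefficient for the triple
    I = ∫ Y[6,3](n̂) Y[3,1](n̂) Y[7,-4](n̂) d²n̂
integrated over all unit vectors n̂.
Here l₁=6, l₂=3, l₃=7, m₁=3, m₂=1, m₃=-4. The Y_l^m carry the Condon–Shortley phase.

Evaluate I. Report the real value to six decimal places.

0.140186

Rules hold: Σm=0, L=16 even, 3≤7≤9.
N = 13·7·15 = 1365
Δ = 2!·10!·4!/17! = 1/2042040
Racah Σ t=0..2: t=0:+1/207360 t=1:−1/57600 t=2:+1/207360 = -1/129600
⇒ 3j(6 3 7; 0 0 0)² = 168/12155, sgn +1
Racah Σ t=0..2: t=0:+1/1451520 t=1:−1/483840 t=2:+1/2903040 = -1/967680
⇒ 3j(6 3 7; 3 1 -4)² = 81/6188, sgn +1
4πI² = N·(3j₀)²·(3jₘ)² = 10206/41327
I = +1·√(0.246957/4π) = 0.14018641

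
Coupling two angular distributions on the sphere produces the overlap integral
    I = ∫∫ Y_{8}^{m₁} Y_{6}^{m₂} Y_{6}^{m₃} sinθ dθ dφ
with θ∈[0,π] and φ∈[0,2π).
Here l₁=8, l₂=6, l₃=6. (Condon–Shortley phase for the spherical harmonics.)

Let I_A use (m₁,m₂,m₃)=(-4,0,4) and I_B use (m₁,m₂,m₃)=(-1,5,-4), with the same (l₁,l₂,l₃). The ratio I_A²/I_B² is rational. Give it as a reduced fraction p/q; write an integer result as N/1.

49/64

Shared (l₁,l₂,l₃)=(8,6,6): N and (l;000)² cancel in I_A²/I_B².
A: Δ = 8!·8!·4!/21! = 1/1309458150; Racah Σ t=4..6: t=4:+1/92897280 t=5:−1/21772800 t=6:+1/49766400 = -1/66355200; ⇒ 3j(8 6 6; -4 0 4)² = 63/8398, sgn -1
B: Δ = 8!·8!·4!/21! = 1/1309458150; Racah Σ t=7..8: t=7:−1/174182400 t=8:+1/1219276800 = -1/203212800; ⇒ 3j(8 6 6; -1 5 -4)² = 288/29393, sgn -1
I_A²/I_B² = (63/8398)/(288/29393) = 49/64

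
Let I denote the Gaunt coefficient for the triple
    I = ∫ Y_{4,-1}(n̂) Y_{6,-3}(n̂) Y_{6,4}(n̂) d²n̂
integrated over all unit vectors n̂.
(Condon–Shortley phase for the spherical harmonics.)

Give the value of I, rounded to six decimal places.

Checks pass: Σm=0; 16 even; l₃=6∈[2,10].
(2·4+1)(2·6+1)(2·6+1) = 1521
Δ: 4! 4! 8! / 17! → 1/15315300
sum: t=0:+1/829440 t=1:−1/25920 t=2:+1/9216 t=3:−1/25920 t=4:+1/829440 = 7/207360
3j²(4 6 6; 0 0 0) = Δ·Π!·Σ² = 28/2431  (sign +1)
sum: t=1:−1/207360 t=2:+1/120960 t=3:−1/967680 = 1/414720
3j²(4 6 6; -1 -3 4) = Δ·Π!·Σ² = 21/4862  (sign +1)
combine: 4πI² = 1521·28/2431·21/4862 = 2646/34969
take √, sign +1: I = 0.07759762

0.077598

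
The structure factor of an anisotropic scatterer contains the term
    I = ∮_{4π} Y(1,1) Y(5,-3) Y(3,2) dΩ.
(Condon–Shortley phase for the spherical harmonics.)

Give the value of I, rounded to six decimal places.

0.000000

|1−5|≤3≤1+5 violated ⇒ I = 0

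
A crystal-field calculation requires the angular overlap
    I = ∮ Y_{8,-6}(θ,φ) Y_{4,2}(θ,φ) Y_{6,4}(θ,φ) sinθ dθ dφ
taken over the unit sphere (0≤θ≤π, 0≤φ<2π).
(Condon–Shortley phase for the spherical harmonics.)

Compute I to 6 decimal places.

0.133505

Rules hold: Σm=0, L=18 even, 4≤6≤12.
N = 17·9·13 = 1989
Δ = 6!·10!·2!/19! = 1/23279256
Racah Σ t=2..4: t=2:+1/1658880 t=3:−1/518400 t=4:+1/1658880 = -1/1382400
⇒ 3j(8 4 6; 0 0 0)² = 504/46189, sgn -1
Racah Σ t=4..6: t=4:+1/348364800 t=5:−1/43545600 t=6:+1/116121600 = -1/87091200
⇒ 3j(8 4 6; -6 2 4)² = 10/969, sgn -1
4πI² = N·(3j₀)²·(3jₘ)² = 15120/67507
I = +1·√(0.223977/4π) = 0.13350470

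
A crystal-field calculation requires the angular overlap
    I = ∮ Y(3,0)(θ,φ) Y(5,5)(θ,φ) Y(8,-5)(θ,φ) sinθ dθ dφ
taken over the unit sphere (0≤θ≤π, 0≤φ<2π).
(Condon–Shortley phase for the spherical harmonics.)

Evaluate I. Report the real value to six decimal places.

m-sum 0 ✓  L=16 even ✓  2≤8≤8 ✓
Π(2lᵢ+1) = 7×11×17 = 1309
triangle coeff Δ(3,5,8) = 1/136136
Σ_t [0,0]: t=0:+1/518400 = 1/518400
(3j)²=56/2431 [(3 5 8; 0 0 0)], sign=+1
Σ_t [0,0]: t=0:+1/130636800 = 1/130636800
(3j)²=1/476 [(3 5 8; 0 5 -5)], sign=-1
⇒ 4πI² = 14/221
I = (-1)√(14/221/(4π)) = -0.07100075

-0.071001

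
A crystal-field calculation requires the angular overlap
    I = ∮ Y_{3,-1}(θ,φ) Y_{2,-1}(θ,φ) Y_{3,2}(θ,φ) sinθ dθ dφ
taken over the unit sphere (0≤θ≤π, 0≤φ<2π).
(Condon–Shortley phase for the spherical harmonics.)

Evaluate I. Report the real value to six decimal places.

0.162868

m-sum 0 ✓  L=8 even ✓  1≤3≤5 ✓
Π(2lᵢ+1) = 7×5×7 = 245
triangle coeff Δ(3,2,3) = 1/3780
Σ_t [0,2]: t=0:+1/24 t=1:−1/4 t=2:+1/24 = -1/6
(3j)²=4/105 [(3 2 3; 0 0 0)], sign=+1
Σ_t [0,1]: t=0:+1/48 t=1:−1/12 = -1/16
(3j)²=1/28 [(3 2 3; -1 -1 2)], sign=+1
⇒ 4πI² = 1/3
I = (+1)√(1/3/(4π)) = 0.16286750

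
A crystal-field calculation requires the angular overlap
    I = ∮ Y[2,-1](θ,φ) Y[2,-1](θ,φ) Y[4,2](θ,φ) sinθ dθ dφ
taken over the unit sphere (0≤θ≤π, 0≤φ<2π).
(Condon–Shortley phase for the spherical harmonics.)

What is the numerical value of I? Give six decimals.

0.254875

Checks pass: Σm=0; 8 even; l₃=4∈[0,4].
(2·2+1)(2·2+1)(2·4+1) = 225
Δ: 0! 4! 4! / 9! → 1/630
sum: t=0:+1/16 = 1/16
3j²(2 2 4; 0 0 0) = Δ·Π!·Σ² = 2/35  (sign +1)
sum: t=0:+1/36 = 1/36
3j²(2 2 4; -1 -1 2) = Δ·Π!·Σ² = 4/63  (sign +1)
combine: 4πI² = 225·2/35·4/63 = 40/49
take √, sign +1: I = 0.25487487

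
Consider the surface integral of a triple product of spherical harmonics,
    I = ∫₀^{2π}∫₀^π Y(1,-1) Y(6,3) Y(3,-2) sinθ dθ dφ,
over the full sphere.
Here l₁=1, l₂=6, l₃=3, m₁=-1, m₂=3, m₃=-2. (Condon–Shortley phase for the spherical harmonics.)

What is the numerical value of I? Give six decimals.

triangle: need 5≤l₃≤7, have 3; I=0

0.000000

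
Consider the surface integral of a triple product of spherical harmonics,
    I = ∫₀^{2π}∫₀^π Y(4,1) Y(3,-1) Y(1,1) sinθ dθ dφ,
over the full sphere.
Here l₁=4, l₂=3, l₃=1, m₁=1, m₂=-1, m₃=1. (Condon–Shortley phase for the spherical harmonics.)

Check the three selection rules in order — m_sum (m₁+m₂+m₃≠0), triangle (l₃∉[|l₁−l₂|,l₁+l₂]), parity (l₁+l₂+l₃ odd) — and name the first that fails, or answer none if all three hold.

azimuthal sum: 1 − 1 + 1 = 1  ✗
1 ≤ 1 ≤ 7 (triangle on l)
L = 4 + 3 + 1 = 8 (even)

m_sum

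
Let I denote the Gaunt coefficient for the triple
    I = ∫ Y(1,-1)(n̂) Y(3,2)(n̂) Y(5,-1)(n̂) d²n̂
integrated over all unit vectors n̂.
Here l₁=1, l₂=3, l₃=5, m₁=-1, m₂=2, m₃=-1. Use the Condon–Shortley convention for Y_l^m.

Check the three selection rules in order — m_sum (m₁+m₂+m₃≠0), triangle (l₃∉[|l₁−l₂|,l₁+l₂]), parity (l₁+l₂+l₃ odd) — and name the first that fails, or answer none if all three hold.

azimuthal sum: -1 + 2 − 1 = 0  ✓
2 ≤ 5 ≤ 4 (triangle on l)  ✗
L = 1 + 3 + 5 = 9 (odd)

triangle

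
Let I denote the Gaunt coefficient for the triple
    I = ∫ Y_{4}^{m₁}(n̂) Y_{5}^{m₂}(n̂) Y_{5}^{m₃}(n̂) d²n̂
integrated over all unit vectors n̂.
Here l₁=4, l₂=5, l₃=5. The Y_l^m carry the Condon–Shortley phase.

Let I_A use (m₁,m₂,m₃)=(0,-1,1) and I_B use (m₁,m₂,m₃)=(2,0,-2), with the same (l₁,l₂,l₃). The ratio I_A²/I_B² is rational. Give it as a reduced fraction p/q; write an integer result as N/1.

l's match ⇒ only the (l;m) 3-j factors differ between A and B.
A: triangle coeff Δ(4,5,5) = 1/3153150; Σ_t [0,4]: t=0:+1/27648 t=1:−1/1296 t=2:+1/768 t=3:−1/4320 t=4:+1/414720 = 7/20736; (3j)²=8/1287 [(4 5 5; 0 -1 1)], sign=+1
B: triangle coeff Δ(4,5,5) = 1/3153150; Σ_t [0,2]: t=0:+1/11520 t=1:−1/1728 t=2:+1/3456 = -7/34560; (3j)²=7/858 [(4 5 5; 2 0 -2)], sign=+1
I_A²/I_B² = (8/1287)/(7/858) = 16/21

16/21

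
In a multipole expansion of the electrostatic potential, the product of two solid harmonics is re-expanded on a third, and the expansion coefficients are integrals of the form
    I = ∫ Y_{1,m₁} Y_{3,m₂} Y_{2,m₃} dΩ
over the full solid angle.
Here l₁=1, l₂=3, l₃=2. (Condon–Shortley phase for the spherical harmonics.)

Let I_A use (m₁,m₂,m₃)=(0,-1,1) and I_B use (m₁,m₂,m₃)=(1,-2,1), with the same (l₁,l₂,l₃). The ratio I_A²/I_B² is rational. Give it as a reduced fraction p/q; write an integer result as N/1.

4/5

Shared (l₁,l₂,l₃)=(1,3,2): N and (l;000)² cancel in I_A²/I_B².
A: Δ = 2!·0!·4!/7! = 1/105; Racah Σ t=1..1: t=1:−1/6 = -1/6; ⇒ 3j(1 3 2; 0 -1 1)² = 8/105, sgn +1
B: Δ = 2!·0!·4!/7! = 1/105; Racah Σ t=0..0: t=0:+1/12 = 1/12; ⇒ 3j(1 3 2; 1 -2 1)² = 2/21, sgn -1
I_A²/I_B² = (8/105)/(2/21) = 4/5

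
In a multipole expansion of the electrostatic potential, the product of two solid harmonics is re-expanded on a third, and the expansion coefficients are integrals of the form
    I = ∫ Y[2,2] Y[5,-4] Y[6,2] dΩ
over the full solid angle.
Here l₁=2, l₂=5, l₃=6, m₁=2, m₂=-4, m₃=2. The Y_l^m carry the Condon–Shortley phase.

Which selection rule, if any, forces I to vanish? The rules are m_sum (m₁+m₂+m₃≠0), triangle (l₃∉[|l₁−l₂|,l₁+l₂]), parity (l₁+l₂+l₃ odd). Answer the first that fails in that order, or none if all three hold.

m₁+m₂+m₃ = 2 − 4 + 2 = 0  ✓
triangle: |2−5|=3 ≤ l₃=6 ≤ 2+5=7  ✓
parity: l₁+l₂+l₃ = 13 is odd  ✗

parity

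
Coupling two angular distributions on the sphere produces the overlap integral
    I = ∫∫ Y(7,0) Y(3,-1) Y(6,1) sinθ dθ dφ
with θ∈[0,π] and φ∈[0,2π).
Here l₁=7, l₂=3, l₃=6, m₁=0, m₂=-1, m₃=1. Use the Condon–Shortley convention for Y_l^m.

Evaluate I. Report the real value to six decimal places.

Rules hold: Σm=0, L=16 even, 4≤6≤10.
N = 15·7·13 = 1365
Δ = 4!·10!·2!/17! = 1/2042040
Racah Σ t=1..3: t=1:−1/207360 t=2:+1/57600 t=3:−1/207360 = 1/129600
⇒ 3j(7 3 6; 0 0 0)² = 168/12155, sgn +1
Racah Σ t=0..2: t=0:+1/1451520 t=1:−1/103680 t=2:+1/115200 = -1/3628800
⇒ 3j(7 3 6; 0 -1 1)² = 1/36465, sgn +1
4πI² = N·(3j₀)²·(3jₘ)² = 1176/2272985
I = +1·√(0.000517381/4π) = 0.00641653

0.006417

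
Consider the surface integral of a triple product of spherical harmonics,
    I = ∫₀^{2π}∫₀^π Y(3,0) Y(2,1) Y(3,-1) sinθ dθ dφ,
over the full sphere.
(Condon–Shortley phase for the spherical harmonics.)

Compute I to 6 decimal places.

-0.059471

m-sum 0 ✓  L=8 even ✓  1≤3≤5 ✓
Π(2lᵢ+1) = 7×5×7 = 245
triangle coeff Δ(3,2,3) = 1/3780
Σ_t [0,2]: t=0:+1/24 t=1:−1/4 t=2:+1/24 = -1/6
(3j)²=4/105 [(3 2 3; 0 0 0)], sign=+1
Σ_t [1,2]: t=1:−1/8 t=2:+1/12 = -1/24
(3j)²=1/210 [(3 2 3; 0 1 -1)], sign=-1
⇒ 4πI² = 2/45
I = (-1)√(2/45/(4π)) = -0.05947080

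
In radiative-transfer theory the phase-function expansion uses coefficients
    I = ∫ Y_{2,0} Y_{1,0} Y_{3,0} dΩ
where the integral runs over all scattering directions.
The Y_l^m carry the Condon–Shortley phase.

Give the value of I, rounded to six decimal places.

0.247767

Rules hold: Σm=0, L=6 even, 1≤3≤3.
N = 5·3·7 = 105
Δ = 0!·4!·2!/7! = 1/105
Racah Σ t=0..0: t=0:+1/4 = 1/4
⇒ 3j(2 1 3; 0 0 0)² = 3/35, sgn -1
(m-triple is (0,0,0) — same symbol as above.)
4πI² = N·(3j₀)²·(3jₘ)² = 27/35
I = +1·√(0.771429/4π) = 0.24776670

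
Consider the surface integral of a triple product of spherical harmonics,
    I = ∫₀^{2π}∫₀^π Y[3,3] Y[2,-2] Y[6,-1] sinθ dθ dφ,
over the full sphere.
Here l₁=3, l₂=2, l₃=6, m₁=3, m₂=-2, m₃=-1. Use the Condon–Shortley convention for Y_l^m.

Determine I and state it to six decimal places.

triangle: need 1≤l₃≤5, have 6; I=0

0.000000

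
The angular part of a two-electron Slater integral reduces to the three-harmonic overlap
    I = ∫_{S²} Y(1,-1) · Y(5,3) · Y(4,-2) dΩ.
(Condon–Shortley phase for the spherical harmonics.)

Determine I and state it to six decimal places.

Checks pass: Σm=0; 10 even; l₃=4∈[4,6].
(2·1+1)(2·5+1)(2·4+1) = 297
Δ: 2! 0! 8! / 11! → 1/495
sum: t=1:−1/576 = -1/576
3j²(1 5 4; 0 0 0) = Δ·Π!·Σ² = 5/99  (sign -1)
sum: t=2:+1/2880 = 1/2880
3j²(1 5 4; -1 3 -2) = Δ·Π!·Σ² = 28/495  (sign +1)
combine: 4πI² = 297·5/99·28/495 = 28/33
take √, sign -1: I = -0.25984664

-0.259847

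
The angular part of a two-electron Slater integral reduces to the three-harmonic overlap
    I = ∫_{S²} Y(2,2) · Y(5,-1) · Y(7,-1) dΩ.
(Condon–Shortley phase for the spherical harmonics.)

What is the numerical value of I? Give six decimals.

-0.094812

m-sum 0 ✓  L=14 even ✓  3≤7≤7 ✓
Π(2lᵢ+1) = 5×11×15 = 825
triangle coeff Δ(2,5,7) = 1/15015
Σ_t [0,0]: t=0:+1/57600 = 1/57600
(3j)²=21/715 [(2 5 7; 0 0 0)], sign=-1
Σ_t [0,0]: t=0:+1/414720 = 1/414720
(3j)²=2/429 [(2 5 7; 2 -1 -1)], sign=+1
⇒ 4πI² = 210/1859
I = (-1)√(210/1859/(4π)) = -0.09481237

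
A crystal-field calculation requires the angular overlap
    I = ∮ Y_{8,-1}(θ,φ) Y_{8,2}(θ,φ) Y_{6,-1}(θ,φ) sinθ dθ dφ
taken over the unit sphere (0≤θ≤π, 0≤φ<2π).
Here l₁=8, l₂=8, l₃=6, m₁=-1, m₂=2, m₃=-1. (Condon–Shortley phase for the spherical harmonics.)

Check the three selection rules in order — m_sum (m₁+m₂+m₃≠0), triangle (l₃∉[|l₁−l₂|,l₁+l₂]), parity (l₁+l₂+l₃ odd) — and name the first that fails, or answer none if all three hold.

none

azimuthal sum: -1 + 2 − 1 = 0  ✓
0 ≤ 6 ≤ 16 (triangle on l)  ✓
L = 8 + 8 + 6 = 22 (even)  ✓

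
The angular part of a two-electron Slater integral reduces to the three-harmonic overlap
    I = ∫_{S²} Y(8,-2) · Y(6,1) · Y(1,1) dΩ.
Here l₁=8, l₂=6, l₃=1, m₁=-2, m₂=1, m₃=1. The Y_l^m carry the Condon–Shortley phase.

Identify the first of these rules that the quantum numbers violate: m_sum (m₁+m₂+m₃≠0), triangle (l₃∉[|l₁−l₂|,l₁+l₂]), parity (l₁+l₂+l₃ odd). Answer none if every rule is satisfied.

triangle

azimuthal sum: -2 + 1 + 1 = 0  ✓
2 ≤ 1 ≤ 14 (triangle on l)  ✗
L = 8 + 6 + 1 = 15 (odd)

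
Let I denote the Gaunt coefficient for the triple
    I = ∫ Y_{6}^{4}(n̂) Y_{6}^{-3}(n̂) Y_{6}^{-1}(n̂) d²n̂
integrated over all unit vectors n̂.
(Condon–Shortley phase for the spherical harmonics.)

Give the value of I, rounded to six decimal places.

m-sum 0 ✓  L=18 even ✓  0≤6≤12 ✓
Π(2lᵢ+1) = 13×13×13 = 2197
triangle coeff Δ(6,6,6) = 1/325909584
Σ_t [0,6]: t=0:+1/373248000 t=1:−1/1728000 t=2:+1/110592 t=3:−1/46656 t=4:+1/110592 t=5:−1/1728000 t=6:+1/373248000 = -7/1555200
(3j)²=400/46189 [(6 6 6; 0 0 0)], sign=-1
Σ_t [0,2]: t=0:+1/1244160 t=1:−1/691200 t=2:+1/4147200 = -1/2488320
(3j)²=875/184756 [(6 6 6; 4 -3 -1)], sign=+1
⇒ 4πI² = 1137500/12623809
I = (-1)√(1137500/12623809/(4π)) = -0.08467897

-0.084679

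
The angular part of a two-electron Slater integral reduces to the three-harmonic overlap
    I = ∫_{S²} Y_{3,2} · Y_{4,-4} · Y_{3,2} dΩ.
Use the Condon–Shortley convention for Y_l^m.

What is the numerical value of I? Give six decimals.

0.214561

Rules hold: Σm=0, L=10 even, 1≤3≤7.
N = 7·9·7 = 441
Δ = 4!·2!·4!/11! = 1/34650
Racah Σ t=1..3: t=1:−1/72 t=2:+1/16 t=3:−1/72 = 5/144
⇒ 3j(3 4 3; 0 0 0)² = 2/77, sgn -1
Racah Σ t=0..0: t=0:+1/576 = 1/576
⇒ 3j(3 4 3; 2 -4 2)² = 5/99, sgn -1
4πI² = N·(3j₀)²·(3jₘ)² = 70/121
I = +1·√(0.578512/4π) = 0.21456131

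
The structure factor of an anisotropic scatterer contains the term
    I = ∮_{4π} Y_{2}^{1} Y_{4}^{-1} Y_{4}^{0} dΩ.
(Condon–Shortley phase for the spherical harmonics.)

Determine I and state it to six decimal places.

Checks pass: Σm=0; 10 even; l₃=4∈[2,6].
(2·2+1)(2·4+1)(2·4+1) = 405
Δ: 2! 2! 6! / 11! → 1/13860
sum: t=0:+1/192 t=1:−1/36 t=2:+1/192 = -5/288
3j²(2 4 4; 0 0 0) = Δ·Π!·Σ² = 20/693  (sign -1)
sum: t=0:+1/72 t=1:−1/96 = 1/288
3j²(2 4 4; 1 -1 0) = Δ·Π!·Σ² = 1/462  (sign +1)
combine: 4πI² = 405·20/693·1/462 = 150/5929
take √, sign -1: I = -0.04486937

-0.044869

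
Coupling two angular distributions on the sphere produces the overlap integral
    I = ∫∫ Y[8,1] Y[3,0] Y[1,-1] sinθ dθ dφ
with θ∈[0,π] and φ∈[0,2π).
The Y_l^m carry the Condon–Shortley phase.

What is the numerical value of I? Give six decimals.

triangle: need 5≤l₃≤11, have 1; I=0

0.000000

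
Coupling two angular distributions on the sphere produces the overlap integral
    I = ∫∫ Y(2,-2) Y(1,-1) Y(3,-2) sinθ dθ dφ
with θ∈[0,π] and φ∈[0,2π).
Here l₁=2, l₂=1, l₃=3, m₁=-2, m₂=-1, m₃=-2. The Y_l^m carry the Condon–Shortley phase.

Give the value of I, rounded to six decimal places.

0.000000

-2 − 1 − 2 = -5 ≠ 0: azimuthal integral kills it; I = 0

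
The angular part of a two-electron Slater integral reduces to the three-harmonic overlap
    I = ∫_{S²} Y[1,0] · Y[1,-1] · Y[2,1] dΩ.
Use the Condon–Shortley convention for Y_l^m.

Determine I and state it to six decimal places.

-0.218510

m-sum 0 ✓  L=4 even ✓  0≤2≤2 ✓
Π(2lᵢ+1) = 3×3×5 = 45
triangle coeff Δ(1,1,2) = 1/30
Σ_t [0,0]: t=0:+1/1 = 1/1
(3j)²=2/15 [(1 1 2; 0 0 0)], sign=+1
Σ_t [0,0]: t=0:+1/2 = 1/2
(3j)²=1/10 [(1 1 2; 0 -1 1)], sign=-1
⇒ 4πI² = 3/5
I = (-1)√(3/5/(4π)) = -0.21850969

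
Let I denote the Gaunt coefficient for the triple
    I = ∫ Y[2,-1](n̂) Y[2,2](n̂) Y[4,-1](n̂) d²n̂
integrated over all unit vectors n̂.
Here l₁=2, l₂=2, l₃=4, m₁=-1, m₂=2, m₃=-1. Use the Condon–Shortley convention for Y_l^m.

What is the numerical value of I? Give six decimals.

Rules hold: Σm=0, L=8 even, 0≤4≤4.
N = 5·5·9 = 225
Δ = 0!·4!·4!/9! = 1/630
Racah Σ t=0..0: t=0:+1/16 = 1/16
⇒ 3j(2 2 4; 0 0 0)² = 2/35, sgn +1
Racah Σ t=0..0: t=0:+1/144 = 1/144
⇒ 3j(2 2 4; -1 2 -1)² = 1/126, sgn -1
4πI² = N·(3j₀)²·(3jₘ)² = 5/49
I = -1·√(0.102041/4π) = -0.09011188

-0.090112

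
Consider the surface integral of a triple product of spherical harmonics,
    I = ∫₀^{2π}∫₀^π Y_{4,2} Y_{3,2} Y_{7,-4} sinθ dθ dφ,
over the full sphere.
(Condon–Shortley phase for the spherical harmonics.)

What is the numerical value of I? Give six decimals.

Rules hold: Σm=0, L=14 even, 1≤7≤7.
N = 9·7·15 = 945
Δ = 0!·8!·6!/15! = 1/45045
Racah Σ t=0..0: t=0:+1/20736 = 1/20736
⇒ 3j(4 3 7; 0 0 0)² = 35/1287, sgn -1
Racah Σ t=0..0: t=0:+1/172800 = 1/172800
⇒ 3j(4 3 7; 2 2 -4)² = 2/65, sgn -1
4πI² = N·(3j₀)²·(3jₘ)² = 1470/1859
I = +1·√(0.790748/4π) = 0.25084996

0.250850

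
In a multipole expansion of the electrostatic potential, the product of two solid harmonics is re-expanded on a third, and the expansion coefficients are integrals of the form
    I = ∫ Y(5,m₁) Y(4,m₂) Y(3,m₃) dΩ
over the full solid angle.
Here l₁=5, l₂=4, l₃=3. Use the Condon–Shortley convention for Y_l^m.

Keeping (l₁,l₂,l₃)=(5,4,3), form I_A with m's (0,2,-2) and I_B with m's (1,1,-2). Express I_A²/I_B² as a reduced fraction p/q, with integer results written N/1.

192/125

l's match ⇒ only the (l;m) 3-j factors differ between A and B.
A: triangle coeff Δ(5,4,3) = 1/180180; Σ_t [4,5]: t=4:+1/576 t=5:−1/2880 = 1/720; (3j)²=80/3003 [(5 4 3; 0 2 -2)], sign=-1
B: triangle coeff Δ(5,4,3) = 1/180180; Σ_t [3,4]: t=3:−1/432 t=4:+1/1152 = -5/3456; (3j)²=625/36036 [(5 4 3; 1 1 -2)], sign=+1
I_A²/I_B² = (80/3003)/(625/36036) = 192/125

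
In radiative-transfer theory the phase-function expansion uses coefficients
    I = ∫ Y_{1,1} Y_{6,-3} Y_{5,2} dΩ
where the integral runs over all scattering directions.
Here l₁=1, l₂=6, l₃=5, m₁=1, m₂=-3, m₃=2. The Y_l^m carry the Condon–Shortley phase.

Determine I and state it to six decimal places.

-0.245154

Checks pass: Σm=0; 12 even; l₃=5∈[5,7].
(2·1+1)(2·6+1)(2·5+1) = 429
Δ: 2! 0! 10! / 13! → 1/858
sum: t=1:−1/14400 = -1/14400
3j²(1 6 5; 0 0 0) = Δ·Π!·Σ² = 6/143  (sign +1)
sum: t=0:+1/60480 = 1/60480
3j²(1 6 5; 1 -3 2) = Δ·Π!·Σ² = 6/143  (sign -1)
combine: 4πI² = 429·6/143·6/143 = 108/143
take √, sign -1: I = -0.24515397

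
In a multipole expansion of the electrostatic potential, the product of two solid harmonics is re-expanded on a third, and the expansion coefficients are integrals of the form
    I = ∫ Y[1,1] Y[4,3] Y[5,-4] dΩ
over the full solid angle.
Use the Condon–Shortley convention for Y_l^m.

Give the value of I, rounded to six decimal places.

Rules hold: Σm=0, L=10 even, 3≤5≤5.
N = 3·9·11 = 297
Δ = 0!·2!·8!/11! = 1/495
Racah Σ t=0..0: t=0:+1/576 = 1/576
⇒ 3j(1 4 5; 0 0 0)² = 5/99, sgn -1
Racah Σ t=0..0: t=0:+1/10080 = 1/10080
⇒ 3j(1 4 5; 1 3 -4)² = 4/55, sgn -1
4πI² = N·(3j₀)²·(3jₘ)² = 12/11
I = +1·√(1.09091/4π) = 0.29463840

0.294638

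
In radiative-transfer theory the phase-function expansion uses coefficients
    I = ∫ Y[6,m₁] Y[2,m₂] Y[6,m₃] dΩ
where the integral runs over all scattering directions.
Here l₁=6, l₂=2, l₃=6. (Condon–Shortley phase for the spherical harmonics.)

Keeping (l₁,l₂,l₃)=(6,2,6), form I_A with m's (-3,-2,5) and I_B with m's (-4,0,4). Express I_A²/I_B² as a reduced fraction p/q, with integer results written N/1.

55/2

Same 6,2,6: normalisation and zero-m 3j drop out of the ratio.
A: Δ: 2! 10! 2! / 15! → 1/90090; sum: t=0:+1/1451520 = 1/1451520; 3j²(6 2 6; -3 -2 5) = Δ·Π!·Σ² = 1/91  (sign -1)
B: Δ: 2! 10! 2! / 15! → 1/90090; sum: t=0:+1/14515200 t=1:−1/362880 t=2:+1/322560 = 1/2419200; 3j²(6 2 6; -4 0 4) = Δ·Π!·Σ² = 2/5005  (sign +1)
I_A²/I_B² = (1/91)/(2/5005) = 55/2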